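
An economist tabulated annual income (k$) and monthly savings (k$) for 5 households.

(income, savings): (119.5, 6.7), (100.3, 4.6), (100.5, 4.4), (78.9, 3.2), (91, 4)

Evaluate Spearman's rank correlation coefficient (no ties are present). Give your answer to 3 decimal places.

0.900

Rank income: 5, 3, 4, 1, 2
Rank savings: 5, 4, 3, 1, 2
d = rank(income) − rank(savings): 0, -1, 1, 0, 0; Σd² = 2
ρ = 1 − 6Σd² / [n(n²−1)] = 1 − 6×2 / (5×24) = 1 − 12/120 ≈ 0.900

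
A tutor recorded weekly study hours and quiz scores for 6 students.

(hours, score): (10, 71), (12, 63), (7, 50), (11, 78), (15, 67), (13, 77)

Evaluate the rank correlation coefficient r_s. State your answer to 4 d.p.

Rank hours: 2, 4, 1, 3, 6, 5
Rank score: 4, 2, 1, 6, 3, 5
d = rank(hours) − rank(score): -2, 2, 0, -3, 3, 0; Σd² = 26
ρ = 1 − 6Σd² / [n(n²−1)] = 1 − 6×26 / (6×35) = 1 − 156/210 ≈ 0.2571

0.2571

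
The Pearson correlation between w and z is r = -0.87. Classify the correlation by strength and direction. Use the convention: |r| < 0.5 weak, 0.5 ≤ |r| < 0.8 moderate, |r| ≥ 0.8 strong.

r = -0.87 < 0 so the relationship is negative.
|r| = 0.87, which falls in the strong range.

strong negative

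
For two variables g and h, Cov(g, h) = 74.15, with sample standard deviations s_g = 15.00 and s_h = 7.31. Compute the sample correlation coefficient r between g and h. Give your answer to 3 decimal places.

r = Cov(g,h) / (s_g · s_h) = 74.15 / (15.00 × 7.31)
  = 74.15 / 109.6500 ≈ 0.676

0.676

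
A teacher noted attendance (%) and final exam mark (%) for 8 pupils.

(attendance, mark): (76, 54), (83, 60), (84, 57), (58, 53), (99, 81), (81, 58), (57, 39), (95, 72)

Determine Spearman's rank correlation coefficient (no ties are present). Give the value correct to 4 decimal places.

0.9286

Rank attendance: 3, 5, 6, 2, 8, 4, 1, 7
Rank mark: 3, 6, 4, 2, 8, 5, 1, 7
d = rank(attendance) − rank(mark): 0, -1, 2, 0, 0, -1, 0, 0; Σd² = 6
ρ = 1 − 6Σd² / [n(n²−1)] = 1 − 6×6 / (8×63) = 1 − 36/504 ≈ 0.9286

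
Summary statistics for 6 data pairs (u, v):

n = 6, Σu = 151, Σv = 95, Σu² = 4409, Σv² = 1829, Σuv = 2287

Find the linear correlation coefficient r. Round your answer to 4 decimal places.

-0.2335

r = (nΣuv − ΣuΣv) / √[(nΣu² − (Σu)²)(nΣv² − (Σv)²)]
Numerator: 6×2287 − 151×95 = -623
Denominator: √[(26454 − 22801)(10974 − 9025)] = √[3653 × 1949] = 2668.2760
r = -623 / 2668.2760 ≈ -0.2335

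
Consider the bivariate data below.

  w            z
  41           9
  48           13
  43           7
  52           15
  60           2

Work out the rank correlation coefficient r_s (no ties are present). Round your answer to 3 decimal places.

-0.100

Rank w: 1, 3, 2, 4, 5
Rank z: 3, 4, 2, 5, 1
d = rank(w) − rank(z): -2, -1, 0, -1, 4; Σd² = 22
ρ = 1 − 6Σd² / [n(n²−1)] = 1 − 6×22 / (5×24) = 1 − 132/120 ≈ -0.100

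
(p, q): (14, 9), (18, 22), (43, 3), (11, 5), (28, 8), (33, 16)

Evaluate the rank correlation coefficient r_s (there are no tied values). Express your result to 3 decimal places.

Rank p: 2, 3, 6, 1, 4, 5
Rank q: 4, 6, 1, 2, 3, 5
d = rank(p) − rank(q): -2, -3, 5, -1, 1, 0; Σd² = 40
ρ = 1 − 6Σd² / [n(n²−1)] = 1 − 6×40 / (6×35) = 1 − 240/210 ≈ -0.143

-0.143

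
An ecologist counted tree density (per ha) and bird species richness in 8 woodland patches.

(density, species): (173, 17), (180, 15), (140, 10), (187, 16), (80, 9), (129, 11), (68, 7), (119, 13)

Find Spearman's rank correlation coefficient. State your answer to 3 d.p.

Rank density: 6, 7, 5, 8, 2, 4, 1, 3
Rank species: 8, 6, 3, 7, 2, 4, 1, 5
d = rank(density) − rank(species): -2, 1, 2, 1, 0, 0, 0, -2; Σd² = 14
ρ = 1 − 6Σd² / [n(n²−1)] = 1 − 6×14 / (8×63) = 1 − 84/504 ≈ 0.833

0.833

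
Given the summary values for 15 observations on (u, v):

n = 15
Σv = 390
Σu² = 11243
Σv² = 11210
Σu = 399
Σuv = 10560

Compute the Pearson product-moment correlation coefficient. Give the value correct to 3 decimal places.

r = (nΣuv − ΣuΣv) / √[(nΣu² − (Σu)²)(nΣv² − (Σv)²)]
Numerator: 15×10560 − 399×390 = 2790
Denominator: √[(168645 − 159201)(168150 − 152100)] = √[9444 × 16050] = 12311.6286
r = 2790 / 12311.6286 ≈ 0.227

0.227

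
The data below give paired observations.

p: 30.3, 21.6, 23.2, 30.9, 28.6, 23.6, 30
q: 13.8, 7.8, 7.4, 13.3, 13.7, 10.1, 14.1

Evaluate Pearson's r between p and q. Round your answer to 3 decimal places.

0.948

n = 7, Σp = 188.2, Σq = 80.2, Σp² = 5152.62, Σq² = 971.44, Σpq = 2222.45
nΣpq − ΣpΣq = 15557.15 − 15093.64 = 463.51
nΣp² − (Σp)² = 36068.34 − 35419.24 = 649.1; nΣq² − (Σq)² = 6800.08 − 6432.04 = 368.04
r = 463.51 / √(649.1 × 368.04) = 463.51 / 488.7686 ≈ 0.948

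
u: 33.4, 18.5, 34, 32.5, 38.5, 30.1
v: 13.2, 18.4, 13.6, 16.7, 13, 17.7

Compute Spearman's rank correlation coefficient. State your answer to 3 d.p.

-0.943

Rank u: 4, 1, 5, 3, 6, 2
Rank v: 2, 6, 3, 4, 1, 5
d = rank(u) − rank(v): 2, -5, 2, -1, 5, -3; Σd² = 68
ρ = 1 − 6Σd² / [n(n²−1)] = 1 − 6×68 / (6×35) = 1 − 408/210 ≈ -0.943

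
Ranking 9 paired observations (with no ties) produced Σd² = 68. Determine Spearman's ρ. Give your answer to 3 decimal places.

0.433

ρ = 1 − 6Σd² / [n(n²−1)] = 1 − 6×68 / (9×80)
  = 1 − 408/720 = 1 − 0.5667 ≈ 0.433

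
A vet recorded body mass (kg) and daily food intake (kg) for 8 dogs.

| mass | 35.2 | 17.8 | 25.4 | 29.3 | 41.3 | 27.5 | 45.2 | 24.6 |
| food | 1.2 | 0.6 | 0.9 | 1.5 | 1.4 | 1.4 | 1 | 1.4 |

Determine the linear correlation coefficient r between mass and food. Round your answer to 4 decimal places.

n = 8, Σx = 246.3, Σy = 9.4, Σx² = 8169.67, Σy² = 11.74, Σxy = 295.69
nΣxy − ΣxΣy = 2365.52 − 2315.22 = 50.3
nΣx² − (Σx)² = 65357.36 − 60663.69 = 4693.67; nΣy² − (Σy)² = 93.92 − 88.36 = 5.56
r = 50.3 / √(4693.67 × 5.56) = 50.3 / 161.5451 ≈ 0.3114

0.3114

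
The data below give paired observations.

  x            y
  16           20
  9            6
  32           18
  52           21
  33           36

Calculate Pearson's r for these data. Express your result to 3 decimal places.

n = 5, Σx = 142, Σy = 101, Σx² = 5154, Σy² = 2497, Σxy = 3230
nΣxy − ΣxΣy = 16150 − 14342 = 1808
nΣx² − (Σx)² = 25770 − 20164 = 5606; nΣy² − (Σy)² = 12485 − 10201 = 2284
r = 1808 / √(5606 × 2284) = 1808 / 3578.2823 ≈ 0.505

0.505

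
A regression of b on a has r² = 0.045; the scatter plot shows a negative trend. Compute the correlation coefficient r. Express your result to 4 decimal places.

-0.2121

|r| = √0.045 = 0.2121
The association is negative, so r = −0.2121.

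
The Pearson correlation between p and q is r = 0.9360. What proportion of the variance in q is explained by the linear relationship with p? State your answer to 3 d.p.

r² = (0.9360)² = 0.876

0.876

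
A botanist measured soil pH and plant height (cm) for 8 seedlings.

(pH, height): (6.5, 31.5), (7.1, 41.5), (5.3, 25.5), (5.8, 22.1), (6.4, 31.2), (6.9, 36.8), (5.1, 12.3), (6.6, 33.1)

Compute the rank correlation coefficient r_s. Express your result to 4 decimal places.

0.9762

Rank pH: 5, 8, 2, 3, 4, 7, 1, 6
Rank height: 5, 8, 3, 2, 4, 7, 1, 6
d = rank(pH) − rank(height): 0, 0, -1, 1, 0, 0, 0, 0; Σd² = 2
ρ = 1 − 6Σd² / [n(n²−1)] = 1 − 6×2 / (8×63) = 1 − 12/504 ≈ 0.9762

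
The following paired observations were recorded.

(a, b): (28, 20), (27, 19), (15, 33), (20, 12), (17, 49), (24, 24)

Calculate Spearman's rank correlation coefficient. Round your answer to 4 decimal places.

-0.5429

Rank a: 6, 5, 1, 3, 2, 4
Rank b: 3, 2, 5, 1, 6, 4
d = rank(a) − rank(b): 3, 3, -4, 2, -4, 0; Σd² = 54
ρ = 1 − 6Σd² / [n(n²−1)] = 1 − 6×54 / (6×35) = 1 − 324/210 ≈ -0.5429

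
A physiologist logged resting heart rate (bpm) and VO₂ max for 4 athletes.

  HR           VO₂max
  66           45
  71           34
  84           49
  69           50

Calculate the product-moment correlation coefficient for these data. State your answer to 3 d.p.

n = 4, Σx = 290, Σy = 178, Σx² = 21214, Σy² = 8082, Σxy = 12950
nΣxy − ΣxΣy = 51800 − 51620 = 180
nΣx² − (Σx)² = 84856 − 84100 = 756; nΣy² − (Σy)² = 32328 − 31684 = 644
r = 180 / √(756 × 644) = 180 / 697.7564 ≈ 0.258

0.258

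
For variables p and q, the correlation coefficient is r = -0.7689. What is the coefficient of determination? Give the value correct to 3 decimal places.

r² = (-0.7689)² = 0.591

0.591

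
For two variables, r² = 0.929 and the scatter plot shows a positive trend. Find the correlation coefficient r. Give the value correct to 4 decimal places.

|r| = √0.929 = 0.9638
The association is positive, so r = 0.9638.

0.9638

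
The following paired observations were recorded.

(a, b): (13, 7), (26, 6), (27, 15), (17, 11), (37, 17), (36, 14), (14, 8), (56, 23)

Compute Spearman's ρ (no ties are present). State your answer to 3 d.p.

Rank a: 1, 4, 5, 3, 7, 6, 2, 8
Rank b: 2, 1, 6, 4, 7, 5, 3, 8
d = rank(a) − rank(b): -1, 3, -1, -1, 0, 1, -1, 0; Σd² = 14
ρ = 1 − 6Σd² / [n(n²−1)] = 1 − 6×14 / (8×63) = 1 − 84/504 ≈ 0.833

0.833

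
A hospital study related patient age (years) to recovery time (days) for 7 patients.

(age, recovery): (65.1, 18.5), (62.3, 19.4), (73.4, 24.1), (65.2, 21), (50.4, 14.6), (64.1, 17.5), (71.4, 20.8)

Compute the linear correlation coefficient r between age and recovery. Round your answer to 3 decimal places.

0.900

n = 7, Σx = 451.9, Σy = 135.9, Σx² = 29504.83, Σy² = 2692.47, Σxy = 8893.82
nΣxy − ΣxΣy = 62256.74 − 61413.21 = 843.53
nΣx² − (Σx)² = 206533.81 − 204213.61 = 2320.2; nΣy² − (Σy)² = 18847.29 − 18468.81 = 378.48
r = 843.53 / √(2320.2 × 378.48) = 843.53 / 937.0962 ≈ 0.900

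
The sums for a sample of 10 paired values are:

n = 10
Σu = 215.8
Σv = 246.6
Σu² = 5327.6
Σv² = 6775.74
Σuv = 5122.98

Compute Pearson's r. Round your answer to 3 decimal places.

-0.291

r = (nΣuv − ΣuΣv) / √[(nΣu² − (Σu)²)(nΣv² − (Σv)²)]
Numerator: 10×5122.98 − 215.8×246.6 = -1986.48
Denominator: √[(53276 − 46569.64)(67757.4 − 60811.56)] = √[6706.36 × 6945.84] = 6825.0497
r = -1986.48 / 6825.0497 ≈ -0.291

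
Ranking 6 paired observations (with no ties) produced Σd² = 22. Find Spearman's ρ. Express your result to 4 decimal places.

0.3714

ρ = 1 − 6Σd² / [n(n²−1)] = 1 − 6×22 / (6×35)
  = 1 − 132/210 = 1 − 0.62857 ≈ 0.3714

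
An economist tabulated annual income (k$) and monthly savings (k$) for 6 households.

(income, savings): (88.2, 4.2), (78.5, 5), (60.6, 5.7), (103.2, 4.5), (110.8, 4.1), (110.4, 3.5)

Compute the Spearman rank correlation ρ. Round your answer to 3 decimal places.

Rank income: 3, 2, 1, 4, 6, 5
Rank savings: 3, 5, 6, 4, 2, 1
d = rank(income) − rank(savings): 0, -3, -5, 0, 4, 4; Σd² = 66
ρ = 1 − 6Σd² / [n(n²−1)] = 1 − 6×66 / (6×35) = 1 − 396/210 ≈ -0.886

-0.886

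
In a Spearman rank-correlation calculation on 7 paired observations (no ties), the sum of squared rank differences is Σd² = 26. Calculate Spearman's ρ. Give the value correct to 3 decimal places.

ρ = 1 − 6Σd² / [n(n²−1)] = 1 − 6×26 / (7×48)
  = 1 − 156/336 = 1 − 0.4643 ≈ 0.536

0.536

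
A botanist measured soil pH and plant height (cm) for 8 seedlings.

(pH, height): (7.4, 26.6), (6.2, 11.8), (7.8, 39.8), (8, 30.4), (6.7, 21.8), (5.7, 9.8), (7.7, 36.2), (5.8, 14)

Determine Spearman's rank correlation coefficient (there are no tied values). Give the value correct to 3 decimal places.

Rank pH: 5, 3, 7, 8, 4, 1, 6, 2
Rank height: 5, 2, 8, 6, 4, 1, 7, 3
d = rank(pH) − rank(height): 0, 1, -1, 2, 0, 0, -1, -1; Σd² = 8
ρ = 1 − 6Σd² / [n(n²−1)] = 1 − 6×8 / (8×63) = 1 − 48/504 ≈ 0.905

0.905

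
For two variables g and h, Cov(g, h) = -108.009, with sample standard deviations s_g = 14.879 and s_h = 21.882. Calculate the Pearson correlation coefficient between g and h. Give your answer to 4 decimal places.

r = Cov(g,h) / (s_g · s_h) = -108.009 / (14.879 × 21.882)
  = -108.009 / 325.5823 ≈ -0.3317

-0.3317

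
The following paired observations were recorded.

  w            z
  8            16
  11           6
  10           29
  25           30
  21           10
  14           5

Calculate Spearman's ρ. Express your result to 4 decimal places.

0.0857

Rank w: 1, 3, 2, 6, 5, 4
Rank z: 4, 2, 5, 6, 3, 1
d = rank(w) − rank(z): -3, 1, -3, 0, 2, 3; Σd² = 32
ρ = 1 − 6Σd² / [n(n²−1)] = 1 − 6×32 / (6×35) = 1 − 192/210 ≈ 0.0857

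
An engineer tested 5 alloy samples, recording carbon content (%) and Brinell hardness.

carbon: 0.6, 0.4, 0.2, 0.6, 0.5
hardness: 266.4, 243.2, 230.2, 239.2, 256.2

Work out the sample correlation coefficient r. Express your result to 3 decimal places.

0.688

n = 5, Σx = 2.3, Σy = 1235.2, Σx² = 1.17, Σy² = 305962.32, Σxy = 574.78
nΣxy − ΣxΣy = 2873.9 − 2840.96 = 32.94
nΣx² − (Σx)² = 5.85 − 5.29 = 0.56; nΣy² − (Σy)² = 1529811.6 − 1525719.04 = 4092.56
r = 32.94 / √(0.56 × 4092.56) = 32.94 / 47.8731 ≈ 0.688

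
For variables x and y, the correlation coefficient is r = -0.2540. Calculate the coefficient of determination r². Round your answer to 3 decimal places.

r² = (-0.2540)² = 0.065

0.065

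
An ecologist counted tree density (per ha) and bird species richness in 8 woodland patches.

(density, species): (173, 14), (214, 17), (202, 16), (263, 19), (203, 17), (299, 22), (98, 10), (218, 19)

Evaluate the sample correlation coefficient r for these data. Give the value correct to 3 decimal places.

n = 8, Σx = 1670, Σy = 134, Σx² = 373436, Σy² = 2336, Σxy = 29440
nΣxy − ΣxΣy = 235520 − 223780 = 11740
nΣx² − (Σx)² = 2987488 − 2788900 = 198588; nΣy² − (Σy)² = 18688 − 17956 = 732
r = 11740 / √(198588 × 732) = 11740 / 12056.7996 ≈ 0.974

0.974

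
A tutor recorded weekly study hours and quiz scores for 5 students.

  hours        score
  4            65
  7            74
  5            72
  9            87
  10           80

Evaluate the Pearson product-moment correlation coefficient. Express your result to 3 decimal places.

0.883

n = 5, Σx = 35, Σy = 378, Σx² = 271, Σy² = 28854, Σxy = 2721
nΣxy − ΣxΣy = 13605 − 13230 = 375
nΣx² − (Σx)² = 1355 − 1225 = 130; nΣy² − (Σy)² = 144270 − 142884 = 1386
r = 375 / √(130 × 1386) = 375 / 424.4761 ≈ 0.883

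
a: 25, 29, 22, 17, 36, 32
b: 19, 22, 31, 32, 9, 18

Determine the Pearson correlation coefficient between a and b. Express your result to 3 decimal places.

-0.923

n = 6, Σa = 161, Σb = 131, Σa² = 4559, Σb² = 3235, Σab = 3239
nΣab − ΣaΣb = 19434 − 21091 = -1657
nΣa² − (Σa)² = 27354 − 25921 = 1433; nΣb² − (Σb)² = 19410 − 17161 = 2249
r = -1657 / √(1433 × 2249) = -1657 / 1795.2206 ≈ -0.923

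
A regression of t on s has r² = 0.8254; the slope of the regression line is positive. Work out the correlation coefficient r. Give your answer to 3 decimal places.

0.909

|r| = √0.8254 = 0.909
The association is positive, so r = 0.909.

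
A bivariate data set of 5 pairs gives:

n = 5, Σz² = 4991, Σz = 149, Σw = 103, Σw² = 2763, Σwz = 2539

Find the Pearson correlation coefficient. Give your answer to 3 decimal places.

-0.893

r = (nΣwz − ΣwΣz) / √[(nΣw² − (Σw)²)(nΣz² − (Σz)²)]
Numerator: 5×2539 − 103×149 = -2652
Denominator: √[(13815 − 10609)(24955 − 22201)] = √[3206 × 2754] = 2971.4178
r = -2652 / 2971.4178 ≈ -0.893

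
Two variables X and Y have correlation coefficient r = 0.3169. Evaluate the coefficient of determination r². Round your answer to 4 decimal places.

r² = (0.3169)² = 0.1004

0.1004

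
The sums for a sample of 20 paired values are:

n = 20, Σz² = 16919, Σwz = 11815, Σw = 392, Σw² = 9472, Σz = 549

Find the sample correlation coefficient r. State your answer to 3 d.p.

r = (nΣwz − ΣwΣz) / √[(nΣw² − (Σw)²)(nΣz² − (Σz)²)]
Numerator: 20×11815 − 392×549 = 21092
Denominator: √[(189440 − 153664)(338380 − 301401)] = √[35776 × 36979] = 36372.5268
r = 21092 / 36372.5268 ≈ 0.580

0.580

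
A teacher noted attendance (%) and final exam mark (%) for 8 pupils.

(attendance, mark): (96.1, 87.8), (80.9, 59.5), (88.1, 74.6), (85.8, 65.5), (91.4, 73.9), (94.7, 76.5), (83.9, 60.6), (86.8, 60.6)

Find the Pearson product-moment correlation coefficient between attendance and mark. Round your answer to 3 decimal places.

0.911

n = 8, Σx = 707.7, Σy = 559, Σx² = 62798.77, Σy² = 39762.68, Σxy = 49786.72
nΣxy − ΣxΣy = 398293.76 − 395604.3 = 2689.46
nΣx² − (Σx)² = 502390.16 − 500839.29 = 1550.87; nΣy² − (Σy)² = 318101.44 − 312481 = 5620.44
r = 2689.46 / √(1550.87 × 5620.44) = 2689.46 / 2952.3841 ≈ 0.911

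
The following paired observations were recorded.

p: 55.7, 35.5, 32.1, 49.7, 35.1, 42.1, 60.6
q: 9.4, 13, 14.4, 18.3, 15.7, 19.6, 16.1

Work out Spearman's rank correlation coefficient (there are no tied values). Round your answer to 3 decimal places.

0.143

Rank p: 6, 3, 1, 5, 2, 4, 7
Rank q: 1, 2, 3, 6, 4, 7, 5
d = rank(p) − rank(q): 5, 1, -2, -1, -2, -3, 2; Σd² = 48
ρ = 1 − 6Σd² / [n(n²−1)] = 1 − 6×48 / (7×48) = 1 − 288/336 ≈ 0.143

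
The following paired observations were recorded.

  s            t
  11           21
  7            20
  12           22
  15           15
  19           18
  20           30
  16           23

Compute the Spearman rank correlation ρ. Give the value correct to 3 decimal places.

0.321

Rank s: 2, 1, 3, 4, 6, 7, 5
Rank t: 4, 3, 5, 1, 2, 7, 6
d = rank(s) − rank(t): -2, -2, -2, 3, 4, 0, -1; Σd² = 38
ρ = 1 − 6Σd² / [n(n²−1)] = 1 − 6×38 / (7×48) = 1 − 228/336 ≈ 0.321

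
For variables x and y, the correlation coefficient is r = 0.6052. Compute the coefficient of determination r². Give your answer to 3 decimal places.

0.366

r² = (0.6052)² = 0.366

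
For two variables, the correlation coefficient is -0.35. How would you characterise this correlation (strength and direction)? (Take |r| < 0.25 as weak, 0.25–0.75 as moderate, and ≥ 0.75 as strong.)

moderate negative

r = -0.35 < 0 so the relationship is negative.
|r| = 0.35, which falls in the moderate range.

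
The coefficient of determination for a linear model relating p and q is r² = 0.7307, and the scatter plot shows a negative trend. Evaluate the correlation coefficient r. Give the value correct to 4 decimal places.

-0.8548

|r| = √0.7307 = 0.8548
The association is negative, so r = −0.8548.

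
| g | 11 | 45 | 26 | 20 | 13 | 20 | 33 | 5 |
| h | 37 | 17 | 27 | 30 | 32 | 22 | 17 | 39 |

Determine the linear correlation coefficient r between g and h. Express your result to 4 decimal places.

n = 8, Σg = 173, Σh = 221, Σg² = 4905, Σh² = 6605, Σgh = 4086
nΣgh − ΣgΣh = 32688 − 38233 = -5545
nΣg² − (Σg)² = 39240 − 29929 = 9311; nΣh² − (Σh)² = 52840 − 48841 = 3999
r = -5545 / √(9311 × 3999) = -5545 / 6102.0234 ≈ -0.9087

-0.9087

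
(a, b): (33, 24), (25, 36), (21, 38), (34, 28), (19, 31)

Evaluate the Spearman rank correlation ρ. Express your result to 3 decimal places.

-0.600

Rank a: 4, 3, 2, 5, 1
Rank b: 1, 4, 5, 2, 3
d = rank(a) − rank(b): 3, -1, -3, 3, -2; Σd² = 32
ρ = 1 − 6Σd² / [n(n²−1)] = 1 − 6×32 / (5×24) = 1 − 192/120 ≈ -0.600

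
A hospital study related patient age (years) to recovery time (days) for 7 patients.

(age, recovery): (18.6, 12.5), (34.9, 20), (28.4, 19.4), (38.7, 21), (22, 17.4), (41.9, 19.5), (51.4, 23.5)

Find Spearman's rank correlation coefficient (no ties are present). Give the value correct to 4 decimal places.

Rank age: 1, 4, 3, 5, 2, 6, 7
Rank recovery: 1, 5, 3, 6, 2, 4, 7
d = rank(age) − rank(recovery): 0, -1, 0, -1, 0, 2, 0; Σd² = 6
ρ = 1 − 6Σd² / [n(n²−1)] = 1 − 6×6 / (7×48) = 1 − 36/336 ≈ 0.8929

0.8929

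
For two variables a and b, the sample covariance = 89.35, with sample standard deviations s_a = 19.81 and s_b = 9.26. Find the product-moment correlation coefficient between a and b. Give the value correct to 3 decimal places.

0.487

r = Cov(a,b) / (s_a · s_b) = 89.35 / (19.81 × 9.26)
  = 89.35 / 183.4406 ≈ 0.487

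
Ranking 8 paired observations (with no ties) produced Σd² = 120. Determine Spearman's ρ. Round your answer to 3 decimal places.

ρ = 1 − 6Σd² / [n(n²−1)] = 1 − 6×120 / (8×63)
  = 1 − 720/504 = 1 − 1.4286 ≈ -0.429

-0.429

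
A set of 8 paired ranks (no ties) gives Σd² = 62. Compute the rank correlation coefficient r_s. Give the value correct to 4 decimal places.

ρ = 1 − 6Σd² / [n(n²−1)] = 1 − 6×62 / (8×63)
  = 1 − 372/504 = 1 − 0.73810 ≈ 0.2619

0.2619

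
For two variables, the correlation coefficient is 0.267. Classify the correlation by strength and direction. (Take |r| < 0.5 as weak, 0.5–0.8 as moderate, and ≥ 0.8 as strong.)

weak positive

r = 0.267 > 0 so the relationship is positive.
|r| = 0.267, which falls in the weak range.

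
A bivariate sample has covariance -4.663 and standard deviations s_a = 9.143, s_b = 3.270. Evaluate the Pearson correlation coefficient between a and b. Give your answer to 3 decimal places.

-0.156

r = Cov(a,b) / (s_a · s_b) = -4.663 / (9.143 × 3.270)
  = -4.663 / 29.8976 ≈ -0.156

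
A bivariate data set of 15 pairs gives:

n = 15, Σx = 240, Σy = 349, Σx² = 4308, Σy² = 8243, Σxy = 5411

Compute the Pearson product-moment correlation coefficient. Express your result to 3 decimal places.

-0.721

r = (nΣxy − ΣxΣy) / √[(nΣx² − (Σx)²)(nΣy² − (Σy)²)]
Numerator: 15×5411 − 240×349 = -2595
Denominator: √[(64620 − 57600)(123645 − 121801)] = √[7020 × 1844] = 3597.8994
r = -2595 / 3597.8994 ≈ -0.721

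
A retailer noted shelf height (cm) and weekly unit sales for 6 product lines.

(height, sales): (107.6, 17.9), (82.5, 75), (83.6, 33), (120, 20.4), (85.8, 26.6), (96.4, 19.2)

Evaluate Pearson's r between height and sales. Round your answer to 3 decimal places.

-0.596

n = 6, Σx = 575.9, Σy = 192.1, Σx² = 56427.57, Σy² = 8526.77, Σxy = 17453.5
nΣxy − ΣxΣy = 104721 − 110630.39 = -5909.39
nΣx² − (Σx)² = 338565.42 − 331660.81 = 6904.61; nΣy² − (Σy)² = 51160.62 − 36902.41 = 14258.21
r = -5909.39 / √(6904.61 × 14258.21) = -5909.39 / 9922.0653 ≈ -0.596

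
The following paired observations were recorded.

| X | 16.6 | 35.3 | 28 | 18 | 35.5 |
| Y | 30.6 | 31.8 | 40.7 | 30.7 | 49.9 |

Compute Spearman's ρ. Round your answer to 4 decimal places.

0.9000

Rank X: 1, 4, 3, 2, 5
Rank Y: 1, 3, 4, 2, 5
d = rank(X) − rank(Y): 0, 1, -1, 0, 0; Σd² = 2
ρ = 1 − 6Σd² / [n(n²−1)] = 1 − 6×2 / (5×24) = 1 − 12/120 ≈ 0.9000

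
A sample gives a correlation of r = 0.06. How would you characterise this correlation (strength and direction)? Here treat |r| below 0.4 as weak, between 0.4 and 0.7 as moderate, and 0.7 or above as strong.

weak positive

r = 0.06 > 0 so the relationship is positive.
|r| = 0.06, which falls in the weak range.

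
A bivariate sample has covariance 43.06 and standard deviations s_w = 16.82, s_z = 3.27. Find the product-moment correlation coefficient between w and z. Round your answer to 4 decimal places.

r = Cov(w,z) / (s_w · s_z) = 43.06 / (16.82 × 3.27)
  = 43.06 / 55.0014 ≈ 0.7829

0.7829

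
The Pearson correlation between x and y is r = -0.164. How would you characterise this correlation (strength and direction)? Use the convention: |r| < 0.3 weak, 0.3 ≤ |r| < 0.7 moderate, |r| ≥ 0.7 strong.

weak negative

r = -0.164 < 0 so the relationship is negative.
|r| = 0.164, which falls in the weak range.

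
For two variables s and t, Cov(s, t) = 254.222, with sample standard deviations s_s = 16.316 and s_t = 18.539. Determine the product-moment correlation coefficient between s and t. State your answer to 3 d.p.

r = Cov(s,t) / (s_s · s_t) = 254.222 / (16.316 × 18.539)
  = 254.222 / 302.4823 ≈ 0.840

0.840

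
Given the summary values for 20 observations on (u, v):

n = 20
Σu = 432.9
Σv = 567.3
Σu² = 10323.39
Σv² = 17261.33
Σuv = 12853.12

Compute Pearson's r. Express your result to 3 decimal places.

r = (nΣuv − ΣuΣv) / √[(nΣu² − (Σu)²)(nΣv² − (Σv)²)]
Numerator: 20×12853.12 − 432.9×567.3 = 11478.23
Denominator: √[(206467.8 − 187402.41)(345226.6 − 321829.29)] = √[19065.39 × 23397.31] = 21120.5786
r = 11478.23 / 21120.5786 ≈ 0.543

0.543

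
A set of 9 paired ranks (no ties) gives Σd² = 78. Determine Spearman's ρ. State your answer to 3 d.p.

ρ = 1 − 6Σd² / [n(n²−1)] = 1 − 6×78 / (9×80)
  = 1 − 468/720 = 1 − 0.6500 ≈ 0.350

0.350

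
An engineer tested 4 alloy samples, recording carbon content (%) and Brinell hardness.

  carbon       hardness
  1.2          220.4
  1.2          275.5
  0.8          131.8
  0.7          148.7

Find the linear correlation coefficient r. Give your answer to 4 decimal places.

0.9078

n = 4, Σx = 3.9, Σy = 776.4, Σx² = 4.01, Σy² = 163959.34, Σxy = 804.61
nΣxy − ΣxΣy = 3218.44 − 3027.96 = 190.48
nΣx² − (Σx)² = 16.04 − 15.21 = 0.83; nΣy² − (Σy)² = 655837.36 − 602796.96 = 53040.4
r = 190.48 / √(0.83 × 53040.4) = 190.48 / 209.8179 ≈ 0.9078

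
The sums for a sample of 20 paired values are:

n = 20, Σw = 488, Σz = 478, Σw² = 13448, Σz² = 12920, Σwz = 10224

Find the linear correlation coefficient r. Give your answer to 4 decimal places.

-0.9480

r = (nΣwz − ΣwΣz) / √[(nΣw² − (Σw)²)(nΣz² − (Σz)²)]
Numerator: 20×10224 − 488×478 = -28784
Denominator: √[(268960 − 238144)(258400 − 228484)] = √[30816 × 29916] = 30362.6655
r = -28784 / 30362.6655 ≈ -0.9480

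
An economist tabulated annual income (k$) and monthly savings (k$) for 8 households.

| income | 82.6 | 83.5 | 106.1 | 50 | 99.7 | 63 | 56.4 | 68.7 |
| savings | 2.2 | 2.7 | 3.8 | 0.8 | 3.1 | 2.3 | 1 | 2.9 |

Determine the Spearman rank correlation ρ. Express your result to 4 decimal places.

0.8810

Rank income: 5, 6, 8, 1, 7, 3, 2, 4
Rank savings: 3, 5, 8, 1, 7, 4, 2, 6
d = rank(income) − rank(savings): 2, 1, 0, 0, 0, -1, 0, -2; Σd² = 10
ρ = 1 − 6Σd² / [n(n²−1)] = 1 − 6×10 / (8×63) = 1 − 60/504 ≈ 0.8810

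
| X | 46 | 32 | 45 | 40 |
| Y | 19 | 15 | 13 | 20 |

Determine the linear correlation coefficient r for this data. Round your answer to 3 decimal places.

n = 4, ΣX = 163, ΣY = 67, ΣX² = 6765, ΣY² = 1155, ΣXY = 2739
nΣXY − ΣXΣY = 10956 − 10921 = 35
nΣX² − (ΣX)² = 27060 − 26569 = 491; nΣY² − (ΣY)² = 4620 − 4489 = 131
r = 35 / √(491 × 131) = 35 / 253.6159 ≈ 0.138

0.138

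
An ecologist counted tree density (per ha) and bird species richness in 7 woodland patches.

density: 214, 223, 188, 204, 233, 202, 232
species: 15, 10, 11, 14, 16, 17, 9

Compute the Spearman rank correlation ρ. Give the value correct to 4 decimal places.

Rank density: 4, 5, 1, 3, 7, 2, 6
Rank species: 5, 2, 3, 4, 6, 7, 1
d = rank(density) − rank(species): -1, 3, -2, -1, 1, -5, 5; Σd² = 66
ρ = 1 − 6Σd² / [n(n²−1)] = 1 − 6×66 / (7×48) = 1 − 396/336 ≈ -0.1786

-0.1786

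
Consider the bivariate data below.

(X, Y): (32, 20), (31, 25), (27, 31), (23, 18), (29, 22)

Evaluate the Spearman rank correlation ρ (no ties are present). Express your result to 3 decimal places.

0.100

Rank X: 5, 4, 2, 1, 3
Rank Y: 2, 4, 5, 1, 3
d = rank(X) − rank(Y): 3, 0, -3, 0, 0; Σd² = 18
ρ = 1 − 6Σd² / [n(n²−1)] = 1 − 6×18 / (5×24) = 1 − 108/120 ≈ 0.100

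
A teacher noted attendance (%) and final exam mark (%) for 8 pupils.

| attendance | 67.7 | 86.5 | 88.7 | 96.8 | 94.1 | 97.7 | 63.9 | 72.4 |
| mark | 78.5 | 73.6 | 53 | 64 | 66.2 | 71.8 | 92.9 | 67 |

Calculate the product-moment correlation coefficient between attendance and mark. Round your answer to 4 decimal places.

-0.6518

n = 8, Σx = 667.8, Σy = 567, Σx² = 57028.54, Σy² = 41141.3, Σxy = 46608.54
nΣxy − ΣxΣy = 372868.32 − 378642.6 = -5774.28
nΣx² − (Σx)² = 456228.32 − 445956.84 = 10271.48; nΣy² − (Σy)² = 329130.4 − 321489 = 7641.4
r = -5774.28 / √(10271.48 × 7641.4) = -5774.28 / 8859.3728 ≈ -0.6518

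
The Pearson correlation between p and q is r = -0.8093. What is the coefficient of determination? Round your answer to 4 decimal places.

r² = (-0.8093)² = 0.6550

0.6550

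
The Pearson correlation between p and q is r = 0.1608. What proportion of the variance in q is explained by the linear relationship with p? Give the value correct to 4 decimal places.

0.0259

r² = (0.1608)² = 0.0259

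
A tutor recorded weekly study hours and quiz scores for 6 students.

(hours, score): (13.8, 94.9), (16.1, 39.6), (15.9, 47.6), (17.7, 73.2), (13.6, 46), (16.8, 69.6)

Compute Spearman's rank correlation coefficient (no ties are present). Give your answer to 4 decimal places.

Rank hours: 2, 4, 3, 6, 1, 5
Rank score: 6, 1, 3, 5, 2, 4
d = rank(hours) − rank(score): -4, 3, 0, 1, -1, 1; Σd² = 28
ρ = 1 − 6Σd² / [n(n²−1)] = 1 − 6×28 / (6×35) = 1 − 168/210 ≈ 0.2000

0.2000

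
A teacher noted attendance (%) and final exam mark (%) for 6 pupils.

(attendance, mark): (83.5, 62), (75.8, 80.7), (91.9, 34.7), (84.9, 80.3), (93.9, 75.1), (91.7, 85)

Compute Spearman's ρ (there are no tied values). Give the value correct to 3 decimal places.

-0.314

Rank attendance: 2, 1, 5, 3, 6, 4
Rank mark: 2, 5, 1, 4, 3, 6
d = rank(attendance) − rank(mark): 0, -4, 4, -1, 3, -2; Σd² = 46
ρ = 1 − 6Σd² / [n(n²−1)] = 1 − 6×46 / (6×35) = 1 − 276/210 ≈ -0.314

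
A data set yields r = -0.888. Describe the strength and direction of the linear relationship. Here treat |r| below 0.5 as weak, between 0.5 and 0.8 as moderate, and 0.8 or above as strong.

strong negative

r = -0.888 < 0 so the relationship is negative.
|r| = 0.888, which falls in the strong range.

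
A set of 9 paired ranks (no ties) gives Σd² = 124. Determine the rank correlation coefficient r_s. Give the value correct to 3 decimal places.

ρ = 1 − 6Σd² / [n(n²−1)] = 1 − 6×124 / (9×80)
  = 1 − 744/720 = 1 − 1.0333 ≈ -0.033

-0.033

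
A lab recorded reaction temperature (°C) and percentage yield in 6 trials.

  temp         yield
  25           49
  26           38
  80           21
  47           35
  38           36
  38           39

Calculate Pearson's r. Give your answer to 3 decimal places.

-0.921

n = 6, Σx = 254, Σy = 218, Σx² = 12798, Σy² = 8328, Σxy = 8388
nΣxy − ΣxΣy = 50328 − 55372 = -5044
nΣx² − (Σx)² = 76788 − 64516 = 12272; nΣy² − (Σy)² = 49968 − 47524 = 2444
r = -5044 / √(12272 × 2444) = -5044 / 5476.5653 ≈ -0.921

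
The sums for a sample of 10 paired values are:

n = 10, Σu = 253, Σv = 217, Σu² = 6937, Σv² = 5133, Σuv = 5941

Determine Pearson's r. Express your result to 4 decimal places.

0.9456

r = (nΣuv − ΣuΣv) / √[(nΣu² − (Σu)²)(nΣv² − (Σv)²)]
Numerator: 10×5941 − 253×217 = 4509
Denominator: √[(69370 − 64009)(51330 − 47089)] = √[5361 × 4241] = 4768.2283
r = 4509 / 4768.2283 ≈ 0.9456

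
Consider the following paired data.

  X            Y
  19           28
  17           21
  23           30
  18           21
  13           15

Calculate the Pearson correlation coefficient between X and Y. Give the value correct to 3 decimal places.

0.941

n = 5, ΣX = 90, ΣY = 115, ΣX² = 1672, ΣY² = 2791, ΣXY = 2152
nΣXY − ΣXΣY = 10760 − 10350 = 410
nΣX² − (ΣX)² = 8360 − 8100 = 260; nΣY² − (ΣY)² = 13955 − 13225 = 730
r = 410 / √(260 × 730) = 410 / 435.6604 ≈ 0.941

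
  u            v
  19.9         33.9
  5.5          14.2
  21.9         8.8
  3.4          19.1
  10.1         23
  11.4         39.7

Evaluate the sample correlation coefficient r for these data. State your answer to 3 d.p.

n = 6, Σu = 72.2, Σv = 138.7, Σu² = 1149.4, Σv² = 3898.19, Σuv = 1695.25
nΣuv − ΣuΣv = 10171.5 − 10014.14 = 157.36
nΣu² − (Σu)² = 6896.4 − 5212.84 = 1683.56; nΣv² − (Σv)² = 23389.14 − 19237.69 = 4151.45
r = 157.36 / √(1683.56 × 4151.45) = 157.36 / 2643.7124 ≈ 0.060

0.060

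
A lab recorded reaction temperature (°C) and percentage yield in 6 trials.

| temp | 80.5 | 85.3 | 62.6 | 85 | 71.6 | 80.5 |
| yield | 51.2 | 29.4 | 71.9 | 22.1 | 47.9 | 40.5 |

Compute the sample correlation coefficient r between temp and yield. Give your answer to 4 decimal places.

-0.9054

n = 6, Σx = 465.5, Σy = 263, Σx² = 36506.91, Σy² = 13078.48, Σxy = 19698.75
nΣxy − ΣxΣy = 118192.5 − 122426.5 = -4234
nΣx² − (Σx)² = 219041.46 − 216690.25 = 2351.21; nΣy² − (Σy)² = 78470.88 − 69169 = 9301.88
r = -4234 / √(2351.21 × 9301.88) = -4234 / 4676.6092 ≈ -0.9054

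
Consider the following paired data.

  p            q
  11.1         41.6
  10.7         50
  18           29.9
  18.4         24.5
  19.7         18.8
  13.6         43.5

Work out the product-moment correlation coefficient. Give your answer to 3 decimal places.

-0.954

n = 6, Σp = 91.5, Σq = 208.3, Σp² = 1473.31, Σq² = 7970.51, Σpq = 2947.72
nΣpq − ΣpΣq = 17686.32 − 19059.45 = -1373.13
nΣp² − (Σp)² = 8839.86 − 8372.25 = 467.61; nΣq² − (Σq)² = 47823.06 − 43388.89 = 4434.17
r = -1373.13 / √(467.61 × 4434.17) = -1373.13 / 1439.9522 ≈ -0.954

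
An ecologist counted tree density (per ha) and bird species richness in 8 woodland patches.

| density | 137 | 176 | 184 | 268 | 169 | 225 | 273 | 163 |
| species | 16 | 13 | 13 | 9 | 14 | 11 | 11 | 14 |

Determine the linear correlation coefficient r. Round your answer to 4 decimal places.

-0.9386

n = 8, Σx = 1595, Σy = 101, Σx² = 335709, Σy² = 1309, Σxy = 19410
nΣxy − ΣxΣy = 155280 − 161095 = -5815
nΣx² − (Σx)² = 2685672 − 2544025 = 141647; nΣy² − (Σy)² = 10472 − 10201 = 271
r = -5815 / √(141647 × 271) = -5815 / 6195.6708 ≈ -0.9386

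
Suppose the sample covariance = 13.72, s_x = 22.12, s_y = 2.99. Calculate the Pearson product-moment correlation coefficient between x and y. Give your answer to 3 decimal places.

0.207

r = Cov(x,y) / (s_x · s_y) = 13.72 / (22.12 × 2.99)
  = 13.72 / 66.1388 ≈ 0.207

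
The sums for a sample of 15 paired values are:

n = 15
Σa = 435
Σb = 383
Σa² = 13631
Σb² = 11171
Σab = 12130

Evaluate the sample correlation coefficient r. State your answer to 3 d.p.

r = (nΣab − ΣaΣb) / √[(nΣa² − (Σa)²)(nΣb² − (Σb)²)]
Numerator: 15×12130 − 435×383 = 15345
Denominator: √[(204465 − 189225)(167565 − 146689)] = √[15240 × 20876] = 17836.7665
r = 15345 / 17836.7665 ≈ 0.860

0.860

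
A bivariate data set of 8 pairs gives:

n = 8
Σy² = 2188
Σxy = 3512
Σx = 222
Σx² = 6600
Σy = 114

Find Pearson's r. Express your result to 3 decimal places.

r = (nΣxy − ΣxΣy) / √[(nΣx² − (Σx)²)(nΣy² − (Σy)²)]
Numerator: 8×3512 − 222×114 = 2788
Denominator: √[(52800 − 49284)(17504 − 12996)] = √[3516 × 4508] = 3981.2219
r = 2788 / 3981.2219 ≈ 0.700

0.700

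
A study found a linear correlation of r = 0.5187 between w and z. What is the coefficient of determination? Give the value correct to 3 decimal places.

0.269

r² = (0.5187)² = 0.269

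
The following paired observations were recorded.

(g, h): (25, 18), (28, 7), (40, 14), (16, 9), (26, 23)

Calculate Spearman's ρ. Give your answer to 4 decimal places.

Rank g: 2, 4, 5, 1, 3
Rank h: 4, 1, 3, 2, 5
d = rank(g) − rank(h): -2, 3, 2, -1, -2; Σd² = 22
ρ = 1 − 6Σd² / [n(n²−1)] = 1 − 6×22 / (5×24) = 1 − 132/120 ≈ -0.1000

-0.1000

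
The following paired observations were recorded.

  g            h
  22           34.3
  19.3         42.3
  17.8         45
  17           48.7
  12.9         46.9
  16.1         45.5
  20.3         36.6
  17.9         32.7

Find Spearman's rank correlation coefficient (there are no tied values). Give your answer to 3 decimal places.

Rank g: 8, 6, 4, 3, 1, 2, 7, 5
Rank h: 2, 4, 5, 8, 7, 6, 3, 1
d = rank(g) − rank(h): 6, 2, -1, -5, -6, -4, 4, 4; Σd² = 150
ρ = 1 − 6Σd² / [n(n²−1)] = 1 − 6×150 / (8×63) = 1 − 900/504 ≈ -0.786

-0.786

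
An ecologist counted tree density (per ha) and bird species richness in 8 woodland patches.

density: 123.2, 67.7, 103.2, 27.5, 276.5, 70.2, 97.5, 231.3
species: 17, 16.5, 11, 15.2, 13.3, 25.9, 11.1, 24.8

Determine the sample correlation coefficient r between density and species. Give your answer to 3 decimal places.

n = 8, Σx = 997.1, Σy = 134.8, Σx² = 175554.25, Σy² = 2499.24, Σxy = 17078.77
nΣxy − ΣxΣy = 136630.16 − 134409.08 = 2221.08
nΣx² − (Σx)² = 1404434 − 994208.41 = 410225.59; nΣy² − (Σy)² = 19993.92 − 18171.04 = 1822.88
r = 2221.08 / √(410225.59 × 1822.88) = 2221.08 / 27345.7862 ≈ 0.081

0.081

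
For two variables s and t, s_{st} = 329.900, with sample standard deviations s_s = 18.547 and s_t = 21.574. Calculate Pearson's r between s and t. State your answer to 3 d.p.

r = Cov(s,t) / (s_s · s_t) = 329.900 / (18.547 × 21.574)
  = 329.900 / 400.1330 ≈ 0.824

0.824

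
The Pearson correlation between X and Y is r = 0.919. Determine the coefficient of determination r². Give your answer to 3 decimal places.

r² = (0.919)² = 0.845

0.845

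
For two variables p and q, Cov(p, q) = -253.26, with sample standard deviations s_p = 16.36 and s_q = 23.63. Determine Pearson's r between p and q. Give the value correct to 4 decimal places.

-0.6551

r = Cov(p,q) / (s_p · s_q) = -253.26 / (16.36 × 23.63)
  = -253.26 / 386.5868 ≈ -0.6551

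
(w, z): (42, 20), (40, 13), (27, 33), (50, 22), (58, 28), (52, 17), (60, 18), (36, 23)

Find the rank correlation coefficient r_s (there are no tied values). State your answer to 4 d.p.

-0.3095

Rank w: 4, 3, 1, 5, 7, 6, 8, 2
Rank z: 4, 1, 8, 5, 7, 2, 3, 6
d = rank(w) − rank(z): 0, 2, -7, 0, 0, 4, 5, -4; Σd² = 110
ρ = 1 − 6Σd² / [n(n²−1)] = 1 − 6×110 / (8×63) = 1 − 660/504 ≈ -0.3095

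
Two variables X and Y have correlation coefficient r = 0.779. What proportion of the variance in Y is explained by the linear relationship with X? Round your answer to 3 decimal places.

0.607

r² = (0.779)² = 0.607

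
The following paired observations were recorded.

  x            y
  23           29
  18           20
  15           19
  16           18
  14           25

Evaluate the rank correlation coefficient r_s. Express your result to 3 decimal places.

0.300

Rank x: 5, 4, 2, 3, 1
Rank y: 5, 3, 2, 1, 4
d = rank(x) − rank(y): 0, 1, 0, 2, -3; Σd² = 14
ρ = 1 − 6Σd² / [n(n²−1)] = 1 − 6×14 / (5×24) = 1 − 84/120 ≈ 0.300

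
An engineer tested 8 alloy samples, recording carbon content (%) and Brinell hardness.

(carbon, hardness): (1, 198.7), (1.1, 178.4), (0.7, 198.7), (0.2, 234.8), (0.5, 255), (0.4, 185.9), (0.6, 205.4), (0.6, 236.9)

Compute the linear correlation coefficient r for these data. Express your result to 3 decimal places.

-0.557

n = 8, Σx = 5.1, Σy = 1693.8, Σx² = 3.87, Σy² = 363815.56, Σxy = 1048.23
nΣxy − ΣxΣy = 8385.84 − 8638.38 = -252.54
nΣx² − (Σx)² = 30.96 − 26.01 = 4.95; nΣy² − (Σy)² = 2910524.48 − 2868958.44 = 41566.04
r = -252.54 / √(4.95 × 41566.04) = -252.54 / 453.5988 ≈ -0.557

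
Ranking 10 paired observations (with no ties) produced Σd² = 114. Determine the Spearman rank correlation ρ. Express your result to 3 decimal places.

0.309

ρ = 1 − 6Σd² / [n(n²−1)] = 1 − 6×114 / (10×99)
  = 1 − 684/990 = 1 − 0.6909 ≈ 0.309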